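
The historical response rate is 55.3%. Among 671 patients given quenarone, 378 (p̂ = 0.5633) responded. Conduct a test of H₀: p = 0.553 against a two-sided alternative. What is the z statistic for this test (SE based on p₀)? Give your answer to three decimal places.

z = 0.539

p̂ = 378/671 ≈ 0.56334.
SE = √(p₀(1−p₀)/n) = √(0.24719/671) = 0.01919.
z = (0.56334 − 0.553)/0.01919 = 0.01034/0.01919 = 0.539.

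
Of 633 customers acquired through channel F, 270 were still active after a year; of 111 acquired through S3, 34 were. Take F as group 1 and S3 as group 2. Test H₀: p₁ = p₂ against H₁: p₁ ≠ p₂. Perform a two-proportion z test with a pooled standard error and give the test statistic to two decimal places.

p̂₁ = 270/633 = 0.4265, p̂₂ = 34/111 = 0.3063.
Pooled p̂ = (270+34)/(633+111) = 304/744 = 0.4086.
SE = √(p̂(1−p̂)(1/n₁+1/n₂)) = √(0.4086·0.5914·0.0105888) = √(0.00255874) = 0.0506.
z = (0.4265 − 0.3063)/0.0506 = 0.1202/0.0506 = 2.38.
Two-sided p-value ≈ 2·Φ(−2.377) = 0.0175.

z = 2.38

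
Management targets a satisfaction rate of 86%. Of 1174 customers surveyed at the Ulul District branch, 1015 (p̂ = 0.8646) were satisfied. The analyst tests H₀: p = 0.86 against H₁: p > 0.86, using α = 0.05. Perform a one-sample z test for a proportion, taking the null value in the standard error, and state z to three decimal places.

p̂ = 1015/1174 = 0.86457.
Standard error under H₀: √(0.86×0.14/1174) = 0.01013.
z = (0.86457 − 0.86)/0.01013 = 0.00457/0.01013 = 0.451.
p-value = P(Z > 0.451) ≈ 0.3261; since p > α = 0.05, fail to reject H₀.

z = 0.451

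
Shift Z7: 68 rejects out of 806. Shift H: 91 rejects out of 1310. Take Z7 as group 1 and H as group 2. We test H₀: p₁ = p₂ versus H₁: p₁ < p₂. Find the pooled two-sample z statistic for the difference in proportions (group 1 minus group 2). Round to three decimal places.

z = 1.263

p̂₁ = 68/806 = 0.08437, p̂₂ = 91/1310 = 0.06947.
Pooled p̂ = (68+91)/(806+1310) = 159/2116 = 0.07514.
SE = √(0.0694955 × 0.00200405) = 0.01180.
z = (0.08437 − 0.06947)/0.01180 = 0.01490/0.01180 = 1.263.
p-value = P(Z < 1.263) ≈ 0.8967.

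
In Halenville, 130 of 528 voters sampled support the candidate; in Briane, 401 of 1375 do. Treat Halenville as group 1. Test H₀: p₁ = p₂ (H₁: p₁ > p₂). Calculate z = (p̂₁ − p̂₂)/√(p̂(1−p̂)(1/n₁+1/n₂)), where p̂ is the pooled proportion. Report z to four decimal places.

p̂₁ = 130/528 = 0.246212, p̂₂ = 401/1375 = 0.291636.
Pooled p̂ = (130+401)/(528+1375) = 531/1903 = 0.279033.
SE = √(0.201174 × 0.00262121) = 0.022963.
z = (0.246212 − 0.291636)/0.022963 = -0.045424/0.022963 = -1.9781.
p-value = P(Z > -1.978) ≈ 0.9760.

z = -1.9781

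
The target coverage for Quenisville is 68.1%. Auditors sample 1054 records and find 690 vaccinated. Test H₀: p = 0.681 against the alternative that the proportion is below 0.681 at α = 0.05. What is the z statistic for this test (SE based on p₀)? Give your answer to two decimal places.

p̂ = 690/1054 = 0.654649.
Under H₀, SE = √(0.681·0.319/1054) = √(0.000206109) = 0.014357.
z = (0.654649 − 0.681)/0.014357 = -0.026351/0.014357 = -1.84.
p-value = P(Z < -1.835) ≈ 0.0332. With α = 0.05, reject H₀.

z = -1.84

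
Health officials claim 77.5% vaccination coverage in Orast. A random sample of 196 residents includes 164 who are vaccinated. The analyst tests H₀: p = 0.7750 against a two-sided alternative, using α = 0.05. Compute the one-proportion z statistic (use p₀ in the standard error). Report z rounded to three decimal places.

z = 2.070

p̂ = 164/196 = 0.836735.
Under H₀, SE = √(0.775·0.225/196) = √(0.000889668) = 0.029827.
z = (0.836735 − 0.775)/0.029827 = 0.061735/0.029827 = 2.070.
p-value = 2·P(Z > 2.070) ≈ 0.0385, so at α = 0.05 we reject H₀.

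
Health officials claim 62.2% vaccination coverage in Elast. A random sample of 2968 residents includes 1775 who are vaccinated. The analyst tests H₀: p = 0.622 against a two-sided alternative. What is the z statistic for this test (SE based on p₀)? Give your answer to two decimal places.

p̂ = 1775/2968 = 0.59805.
SE = √(p₀(1−p₀)/n) = √(0.23512/2968) = 0.00890.
z = (0.59805 − 0.622)/0.00890 = -0.02395/0.00890 = -2.69.

z = -2.69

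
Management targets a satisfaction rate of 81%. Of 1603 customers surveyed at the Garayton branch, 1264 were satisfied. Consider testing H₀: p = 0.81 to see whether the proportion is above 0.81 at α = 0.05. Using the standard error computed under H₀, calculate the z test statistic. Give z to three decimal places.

p̂ = 1264/1603 = 0.78852.
Under H₀, SE = √(0.81·0.19/1603) = √(9.60075e-05) = 0.00980.
z = (0.78852 − 0.81)/0.00980 = -0.02148/0.00980 = -2.192.
p-value = P(Z > -2.192) ≈ 0.9858. With α = 0.05, fail to reject H₀.

z = -2.192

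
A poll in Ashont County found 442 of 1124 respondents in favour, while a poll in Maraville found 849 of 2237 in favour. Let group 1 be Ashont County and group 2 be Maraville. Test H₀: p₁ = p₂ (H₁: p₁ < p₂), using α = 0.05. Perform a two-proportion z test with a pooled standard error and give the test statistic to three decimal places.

p̂₁ = 442/1124 ≈ 0.39324, p̂₂ = 849/2237 ≈ 0.37953.
Pooled p̂ = (442+849)/(1124+2237) = 1291/3361 = 0.38411.
SE = √(0.23657 × 0.00133671) = 0.01778.
z = (0.39324 − 0.37953)/0.01778 = 0.01371/0.01778 = 0.771.
p-value = P(Z < 0.771) ≈ 0.7797, so at α = 0.05 we fail to reject H₀.

z = 0.771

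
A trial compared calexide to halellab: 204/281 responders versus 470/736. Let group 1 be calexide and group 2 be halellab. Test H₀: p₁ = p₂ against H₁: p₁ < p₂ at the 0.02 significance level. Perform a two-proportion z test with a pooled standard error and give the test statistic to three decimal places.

p̂₁ = 204/281 ≈ 0.72598, p̂₂ = 470/736 ≈ 0.63859.
Pooled p̂ = (204+470)/(281+736) = 674/1017 = 0.66273.
SE = √(p̂(1−p̂)(1/n₁+1/n₂)) = √(0.66273·0.33727·0.00491741) = √(0.00109913) = 0.03315.
z = (0.72598 − 0.63859)/0.03315 = 0.08739/0.03315 = 2.636.
p-value = P(Z < 2.636) ≈ 0.9958, so at α = 0.02 we fail to reject H₀.

z = 2.636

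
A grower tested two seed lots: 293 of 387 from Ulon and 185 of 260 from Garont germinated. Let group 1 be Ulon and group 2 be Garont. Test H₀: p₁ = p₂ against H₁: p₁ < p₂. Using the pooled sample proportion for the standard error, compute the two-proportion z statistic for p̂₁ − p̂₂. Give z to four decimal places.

z = 1.2936

p̂₁ = 293/387 ≈ 0.757106, p̂₂ = 185/260 ≈ 0.711538.
Pooled p̂ = (293+185)/(387+260) = 478/647 = 0.738794.
SE = √(p̂(1−p̂)(1/n₁+1/n₂)) = √(0.738794·0.261206·0.00643013) = √(0.00124087) = 0.035226.
z = (0.757106 − 0.711538)/0.035226 = 0.045568/0.035226 = 1.2936.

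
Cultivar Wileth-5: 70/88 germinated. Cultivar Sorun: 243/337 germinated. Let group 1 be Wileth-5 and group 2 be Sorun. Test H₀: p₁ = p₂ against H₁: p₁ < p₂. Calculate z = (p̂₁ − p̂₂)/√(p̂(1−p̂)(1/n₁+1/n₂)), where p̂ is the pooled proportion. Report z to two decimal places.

z = 1.41

p̂₁ = 70/88 = 0.7955, p̂₂ = 243/337 = 0.7211.
Pooled p̂ = (70+243)/(88+337) = 313/425 = 0.7365.
SE = √(0.194082 × 0.014331) = 0.0527.
z = (0.7955 − 0.7211)/0.0527 = 0.0744/0.0527 = 1.41.
p-value = P(Z < 1.410) ≈ 0.9208.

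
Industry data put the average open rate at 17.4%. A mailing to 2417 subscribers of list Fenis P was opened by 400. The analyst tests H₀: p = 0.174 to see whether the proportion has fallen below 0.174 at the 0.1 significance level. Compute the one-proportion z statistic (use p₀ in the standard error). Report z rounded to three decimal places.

p̂ = 400/2417 ≈ 0.165494.
Under H₀, SE = √(0.174·0.826/2417) = √(5.94638e-05) = 0.007711.
z = (0.165494 − 0.174)/0.007711 = -0.008506/0.007711 = -1.103.
p-value = P(Z < -1.103) ≈ 0.1350. With α = 0.1, fail to reject H₀.

z = -1.103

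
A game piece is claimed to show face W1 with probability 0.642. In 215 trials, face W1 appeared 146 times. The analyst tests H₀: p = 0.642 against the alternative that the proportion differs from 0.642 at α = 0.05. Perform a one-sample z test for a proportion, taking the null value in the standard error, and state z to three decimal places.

z = 1.134

p̂ = 146/215 = 0.67907.
Standard error under H₀: √(0.642×0.358/215) = 0.03270.
z = (0.67907 − 0.642)/0.03270 = 0.03707/0.03270 = 1.134.
Two-sided p-value ≈ 2·Φ(−1.134) = 0.2569, so at α = 0.05 we fail to reject H₀.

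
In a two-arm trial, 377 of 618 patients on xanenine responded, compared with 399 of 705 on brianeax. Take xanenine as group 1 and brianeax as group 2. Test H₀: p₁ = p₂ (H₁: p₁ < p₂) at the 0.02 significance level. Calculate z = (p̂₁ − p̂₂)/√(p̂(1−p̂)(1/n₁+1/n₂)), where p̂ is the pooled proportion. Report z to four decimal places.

z = 1.6242

p̂₁ = 377/618 ≈ 0.610032, p̂₂ = 399/705 ≈ 0.565957.
Pooled p̂ = (377+399)/(618+705) = 776/1323 = 0.586546.
SE = √(0.24251 × 0.00303656) = 0.027137.
z = (0.610032 − 0.565957)/0.027137 = 0.044075/0.027137 = 1.6242.
p-value = P(Z < 1.624) ≈ 0.9478. With α = 0.02, fail to reject H₀.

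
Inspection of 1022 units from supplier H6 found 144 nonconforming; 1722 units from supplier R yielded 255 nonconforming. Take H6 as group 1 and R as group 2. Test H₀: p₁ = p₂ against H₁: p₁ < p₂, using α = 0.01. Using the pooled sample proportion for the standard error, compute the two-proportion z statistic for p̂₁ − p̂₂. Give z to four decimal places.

p̂₁ = 144/1022 = 0.140900, p̂₂ = 255/1722 = 0.148084.
Pooled p̂ = (144+255)/(1022+1722) = 399/2744 = 0.145408.
SE = √(0.124265 × 0.00155919) = 0.013920.
z = (0.140900 − 0.148084)/0.013920 = -0.007184/0.013920 = -0.5161.
p-value = P(Z < -0.516) ≈ 0.3029, so at α = 0.01 we fail to reject H₀.

z = -0.5161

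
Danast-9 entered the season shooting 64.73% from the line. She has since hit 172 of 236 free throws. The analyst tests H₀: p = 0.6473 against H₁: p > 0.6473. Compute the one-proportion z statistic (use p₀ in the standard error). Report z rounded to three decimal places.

p̂ = 172/236 ≈ 0.72881.
Under H₀, SE = √(0.6473·0.3527/236) = √(0.000967384) = 0.03110.
z = (0.72881 − 0.6473)/0.03110 = 0.08151/0.03110 = 2.621.

z = 2.621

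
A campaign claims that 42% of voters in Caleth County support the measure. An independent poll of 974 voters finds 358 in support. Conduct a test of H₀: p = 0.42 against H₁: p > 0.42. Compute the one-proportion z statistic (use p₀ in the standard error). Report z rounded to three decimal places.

p̂ = 358/974 = 0.367556.
Under H₀, SE = √(0.42·0.58/974) = √(0.000250103) = 0.015815.
z = (0.367556 − 0.42)/0.015815 = -0.052444/0.015815 = -3.316.
p-value = P(Z > -3.316) ≈ 0.9995.

z = -3.316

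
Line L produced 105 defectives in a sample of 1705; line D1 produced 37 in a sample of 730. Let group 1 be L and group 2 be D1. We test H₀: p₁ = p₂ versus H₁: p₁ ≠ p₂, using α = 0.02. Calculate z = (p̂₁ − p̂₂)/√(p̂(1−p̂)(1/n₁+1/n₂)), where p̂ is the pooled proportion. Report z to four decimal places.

z = 1.0515

p̂₁ = 105/1705 ≈ 0.061584, p̂₂ = 37/730 ≈ 0.050685.
Pooled p̂ = (105+37)/(1705+730) = 142/2435 = 0.058316.
SE = √(0.0549154 × 0.00195637) = 0.010365.
z = (0.061584 − 0.050685)/0.010365 = 0.010899/0.010365 = 1.0515.
Two-sided p-value ≈ 2·Φ(−1.051) = 0.2930, so at α = 0.02 we fail to reject H₀.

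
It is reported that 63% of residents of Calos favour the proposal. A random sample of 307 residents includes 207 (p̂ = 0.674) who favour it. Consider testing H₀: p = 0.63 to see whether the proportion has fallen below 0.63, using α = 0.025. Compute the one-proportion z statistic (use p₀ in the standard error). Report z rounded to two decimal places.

z = 1.61

p̂ = 207/307 ≈ 0.6743.
Under H₀, SE = √(0.63·0.37/307) = √(0.000759283) = 0.0276.
z = (0.6743 − 0.63)/0.0276 = 0.0443/0.0276 = 1.61.
p-value = P(Z < 1.606) ≈ 0.9459; since p > α = 0.025, fail to reject H₀.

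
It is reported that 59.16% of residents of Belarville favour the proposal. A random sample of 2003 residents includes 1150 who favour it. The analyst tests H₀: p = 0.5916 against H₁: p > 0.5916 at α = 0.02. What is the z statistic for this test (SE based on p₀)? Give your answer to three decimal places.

p̂ = 1150/2003 = 0.57414.
SE = √(p₀(1−p₀)/n) = √(0.24161/2003) = 0.01098.
z = (0.57414 − 0.5916)/0.01098 = -0.01746/0.01098 = -1.590.
p-value = P(Z > -1.590) ≈ 0.9441, so at α = 0.02 we fail to reject H₀.

z = -1.590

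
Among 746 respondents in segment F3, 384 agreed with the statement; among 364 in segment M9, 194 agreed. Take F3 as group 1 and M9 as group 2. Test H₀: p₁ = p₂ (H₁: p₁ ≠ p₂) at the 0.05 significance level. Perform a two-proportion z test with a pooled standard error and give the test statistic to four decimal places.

p̂₁ = 384/746 = 0.514745, p̂₂ = 194/364 = 0.532967.
Pooled p̂ = (384+194)/(746+364) = 578/1110 = 0.520721.
SE = √(p̂(1−p̂)(1/n₁+1/n₂)) = √(0.520721·0.479279·0.00408774) = √(0.00102018) = 0.031940.
z = (0.514745 − 0.532967)/0.031940 = -0.018222/0.031940 = -0.5705.
p-value = 2·P(Z > 0.570) ≈ 0.5683. With α = 0.05, fail to reject H₀.

z = -0.5705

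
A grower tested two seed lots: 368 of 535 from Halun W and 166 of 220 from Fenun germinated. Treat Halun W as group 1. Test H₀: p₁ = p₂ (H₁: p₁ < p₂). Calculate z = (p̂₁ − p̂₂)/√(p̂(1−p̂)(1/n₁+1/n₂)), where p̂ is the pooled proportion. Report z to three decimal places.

z = -1.830

p̂₁ = 368/535 = 0.68785, p̂₂ = 166/220 = 0.75455.
Pooled p̂ = (368+166)/(535+220) = 534/755 = 0.70728.
SE = √(p̂(1−p̂)(1/n₁+1/n₂)) = √(0.70728·0.29272·0.00641461) = √(0.00132804) = 0.03644.
z = (0.68785 − 0.75455)/0.03644 = -0.06670/0.03644 = -1.830.
p-value = P(Z < -1.830) ≈ 0.0336.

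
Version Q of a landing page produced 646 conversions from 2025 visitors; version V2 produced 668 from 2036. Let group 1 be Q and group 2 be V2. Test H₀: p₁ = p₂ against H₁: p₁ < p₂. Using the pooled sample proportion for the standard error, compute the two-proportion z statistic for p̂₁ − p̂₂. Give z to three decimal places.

p̂₁ = 646/2025 ≈ 0.31901, p̂₂ = 668/2036 ≈ 0.32809.
Pooled p̂ = (646+668)/(2025+2036) = 1314/4061 = 0.32357.
SE = √(0.218871 × 0.000984986) = 0.01468.
z = (0.31901 − 0.32809)/0.01468 = -0.00908/0.01468 = -0.619.

z = -0.619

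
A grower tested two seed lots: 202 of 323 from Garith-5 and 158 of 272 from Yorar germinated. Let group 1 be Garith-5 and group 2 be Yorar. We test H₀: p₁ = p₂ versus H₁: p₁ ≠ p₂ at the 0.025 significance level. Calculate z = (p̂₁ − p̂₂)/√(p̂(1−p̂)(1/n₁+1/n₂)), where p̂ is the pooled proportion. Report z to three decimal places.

p̂₁ = 202/323 ≈ 0.62539, p̂₂ = 158/272 ≈ 0.58088.
Pooled p̂ = (202+158)/(323+272) = 360/595 = 0.60504.
SE = √(0.238966 × 0.00677245) = 0.04023.
z = (0.62539 − 0.58088)/0.04023 = 0.04451/0.04023 = 1.106.
Two-sided p-value ≈ 2·Φ(−1.106) = 0.2686. With α = 0.025, fail to reject H₀.

z = 1.106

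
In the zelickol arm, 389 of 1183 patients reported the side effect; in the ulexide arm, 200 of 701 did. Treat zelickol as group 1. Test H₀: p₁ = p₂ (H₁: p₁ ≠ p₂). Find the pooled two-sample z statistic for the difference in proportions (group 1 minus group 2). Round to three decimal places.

z = 1.970

p̂₁ = 389/1183 ≈ 0.328825, p̂₂ = 200/701 ≈ 0.285307.
Pooled p̂ = (389+200)/(1183+701) = 589/1884 = 0.312633.
SE = √(0.214893 × 0.00227184) = 0.022095.
z = (0.328825 − 0.285307)/0.022095 = 0.043518/0.022095 = 1.970.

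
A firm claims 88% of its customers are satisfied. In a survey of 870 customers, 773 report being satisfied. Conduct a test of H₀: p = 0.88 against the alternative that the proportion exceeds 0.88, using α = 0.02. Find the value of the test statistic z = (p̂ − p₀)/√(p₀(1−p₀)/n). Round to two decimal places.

z = 0.77

p̂ = 773/870 ≈ 0.8885.
Under H₀, SE = √(0.88·0.12/870) = √(0.000121379) = 0.0110.
z = (0.8885 − 0.88)/0.0110 = 0.0085/0.0110 = 0.77.
p-value = P(Z > 0.772) ≈ 0.2200; since p > α = 0.02, fail to reject H₀.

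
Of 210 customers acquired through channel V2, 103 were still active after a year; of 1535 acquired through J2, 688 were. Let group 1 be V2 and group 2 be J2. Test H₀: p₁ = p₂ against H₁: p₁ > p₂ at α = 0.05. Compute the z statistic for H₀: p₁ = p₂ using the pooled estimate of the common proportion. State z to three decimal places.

p̂₁ = 103/210 ≈ 0.49048, p̂₂ = 688/1535 ≈ 0.44821.
Pooled p̂ = (103+688)/(210+1535) = 791/1745 = 0.45330.
SE = √(p̂(1−p̂)(1/n₁+1/n₂)) = √(0.45330·0.54670·0.00541337) = √(0.00134153) = 0.03663.
z = (0.49048 − 0.44821)/0.03663 = 0.04227/0.03663 = 1.154.
p-value = P(Z > 1.154) ≈ 0.1242; since p > α = 0.05, fail to reject H₀.

z = 1.154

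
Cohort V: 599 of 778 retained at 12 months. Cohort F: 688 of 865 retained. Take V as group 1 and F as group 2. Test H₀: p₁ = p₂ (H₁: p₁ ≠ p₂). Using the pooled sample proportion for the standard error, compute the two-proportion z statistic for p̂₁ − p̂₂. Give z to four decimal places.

z = -1.2504

p̂₁ = 599/778 ≈ 0.769923, p̂₂ = 688/865 ≈ 0.795376.
Pooled p̂ = (599+688)/(778+865) = 1287/1643 = 0.783323.
SE = √(p̂(1−p̂)(1/n₁+1/n₂)) = √(0.783323·0.216677·0.00244142) = √(0.000414377) = 0.020356.
z = (0.769923 − 0.795376)/0.020356 = -0.025453/0.020356 = -1.2504.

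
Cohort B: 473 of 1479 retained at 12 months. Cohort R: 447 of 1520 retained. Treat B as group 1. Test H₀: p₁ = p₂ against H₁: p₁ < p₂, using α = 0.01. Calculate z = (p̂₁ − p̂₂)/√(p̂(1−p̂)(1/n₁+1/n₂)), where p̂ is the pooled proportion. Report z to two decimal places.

z = 1.53

p̂₁ = 473/1479 = 0.3198, p̂₂ = 447/1520 = 0.2941.
Pooled p̂ = (473+447)/(1479+1520) = 920/2999 = 0.3068.
SE = √(p̂(1−p̂)(1/n₁+1/n₂)) = √(0.3068·0.6932·0.00133403) = √(0.000283697) = 0.0168.
z = (0.3198 − 0.2941)/0.0168 = 0.0257/0.0168 = 1.53.
p-value = P(Z < 1.528) ≈ 0.9367; since p > α = 0.01, fail to reject H₀.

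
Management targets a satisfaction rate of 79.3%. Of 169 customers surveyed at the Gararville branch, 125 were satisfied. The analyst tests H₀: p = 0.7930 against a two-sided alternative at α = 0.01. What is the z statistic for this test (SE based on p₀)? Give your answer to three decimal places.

p̂ = 125/169 = 0.73964.
Under H₀, SE = √(0.793·0.207/169) = √(0.000971308) = 0.03117.
z = (0.73964 − 0.793)/0.03117 = -0.05336/0.03117 = -1.712.
Two-sided p-value ≈ 2·Φ(−1.712) = 0.0869; since p > α = 0.01, fail to reject H₀.

z = -1.712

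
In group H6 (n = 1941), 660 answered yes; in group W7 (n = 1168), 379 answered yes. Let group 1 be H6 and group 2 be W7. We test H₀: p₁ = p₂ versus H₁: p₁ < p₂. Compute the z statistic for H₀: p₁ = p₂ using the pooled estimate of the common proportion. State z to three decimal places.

z = 0.890

p̂₁ = 660/1941 = 0.34003, p̂₂ = 379/1168 = 0.32449.
Pooled p̂ = (660+379)/(1941+1168) = 1039/3109 = 0.33419.
SE = √(0.222507 × 0.00137136) = 0.01747.
z = (0.34003 − 0.32449)/0.01747 = 0.01554/0.01747 = 0.890.
p-value = P(Z < 0.890) ≈ 0.8132.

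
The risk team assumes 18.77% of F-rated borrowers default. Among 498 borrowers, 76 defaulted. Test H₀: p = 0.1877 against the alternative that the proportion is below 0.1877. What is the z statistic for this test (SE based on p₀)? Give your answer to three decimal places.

p̂ = 76/498 ≈ 0.15261.
Under H₀, SE = √(0.1877·0.8123/498) = √(0.000306162) = 0.01750.
z = (0.15261 − 0.1877)/0.01750 = -0.03509/0.01750 = -2.005.

z = -2.005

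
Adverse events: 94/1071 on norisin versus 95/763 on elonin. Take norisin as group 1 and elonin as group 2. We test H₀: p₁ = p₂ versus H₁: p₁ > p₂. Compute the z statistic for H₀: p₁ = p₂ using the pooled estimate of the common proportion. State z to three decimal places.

p̂₁ = 94/1071 = 0.08777, p̂₂ = 95/763 = 0.12451.
Pooled p̂ = (94+95)/(1071+763) = 189/1834 = 0.10305.
SE = √(p̂(1−p̂)(1/n₁+1/n₂)) = √(0.10305·0.89695·0.00224432) = √(0.00020745) = 0.01440.
z = (0.08777 − 0.12451)/0.01440 = -0.03674/0.01440 = -2.551.

z = -2.551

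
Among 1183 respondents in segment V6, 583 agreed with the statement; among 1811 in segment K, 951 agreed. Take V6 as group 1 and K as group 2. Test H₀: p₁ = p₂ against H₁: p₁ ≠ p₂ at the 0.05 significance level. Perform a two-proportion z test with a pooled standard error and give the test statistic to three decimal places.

z = -1.729

p̂₁ = 583/1183 = 0.49281, p̂₂ = 951/1811 = 0.52512.
Pooled p̂ = (583+951)/(1183+1811) = 1534/2994 = 0.51236.
SE = √(0.249847 × 0.00139749) = 0.01869.
z = (0.49281 − 0.52512)/0.01869 = -0.03231/0.01869 = -1.729.
Two-sided p-value ≈ 2·Φ(−1.729) = 0.0838; since p > α = 0.05, fail to reject H₀.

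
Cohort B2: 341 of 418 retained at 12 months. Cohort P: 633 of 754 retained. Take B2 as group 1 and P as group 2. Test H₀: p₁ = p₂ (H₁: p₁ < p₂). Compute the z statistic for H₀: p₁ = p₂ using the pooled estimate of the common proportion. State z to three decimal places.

z = -1.039

p̂₁ = 341/418 ≈ 0.81579, p̂₂ = 633/754 ≈ 0.83952.
Pooled p̂ = (341+633)/(418+754) = 974/1172 = 0.83106.
SE = √(p̂(1−p̂)(1/n₁+1/n₂)) = √(0.83106·0.16894·0.0037186) = √(0.000522094) = 0.02285.
z = (0.81579 − 0.83952)/0.02285 = -0.02373/0.02285 = -1.039.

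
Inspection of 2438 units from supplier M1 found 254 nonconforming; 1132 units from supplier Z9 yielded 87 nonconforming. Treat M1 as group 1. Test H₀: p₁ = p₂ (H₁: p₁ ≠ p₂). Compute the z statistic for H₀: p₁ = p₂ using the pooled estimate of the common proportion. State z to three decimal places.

p̂₁ = 254/2438 ≈ 0.10418, p̂₂ = 87/1132 ≈ 0.07686.
Pooled p̂ = (254+87)/(2438+1132) = 341/3570 = 0.09552.
SE = √(p̂(1−p̂)(1/n₁+1/n₂)) = √(0.09552·0.90448·0.00129356) = √(0.000111757) = 0.01057.
z = (0.10418 − 0.07686)/0.01057 = 0.02732/0.01057 = 2.585.
Two-sided p-value ≈ 2·Φ(−2.585) = 0.0097.

z = 2.585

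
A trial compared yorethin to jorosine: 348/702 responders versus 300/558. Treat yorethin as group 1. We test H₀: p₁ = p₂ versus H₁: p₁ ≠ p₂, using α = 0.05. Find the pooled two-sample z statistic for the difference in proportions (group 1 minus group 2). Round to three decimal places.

z = -1.478

p̂₁ = 348/702 ≈ 0.49573, p̂₂ = 300/558 ≈ 0.53763.
Pooled p̂ = (348+300)/(702+558) = 648/1260 = 0.51429.
SE = √(0.249796 × 0.00321662) = 0.02835.
z = (0.49573 − 0.53763)/0.02835 = -0.04190/0.02835 = -1.478.
Two-sided p-value ≈ 2·Φ(−1.478) = 0.1393, so at α = 0.05 we fail to reject H₀.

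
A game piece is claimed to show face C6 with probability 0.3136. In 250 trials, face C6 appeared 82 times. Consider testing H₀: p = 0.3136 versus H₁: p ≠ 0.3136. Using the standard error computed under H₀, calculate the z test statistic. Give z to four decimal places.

z = 0.4907

p̂ = 82/250 = 0.328000.
Standard error under H₀: √(0.3136×0.6864/250) = 0.029343.
z = (0.328000 − 0.3136)/0.029343 = 0.014400/0.029343 = 0.4907.
Two-sided p-value ≈ 2·Φ(−0.491) = 0.6236.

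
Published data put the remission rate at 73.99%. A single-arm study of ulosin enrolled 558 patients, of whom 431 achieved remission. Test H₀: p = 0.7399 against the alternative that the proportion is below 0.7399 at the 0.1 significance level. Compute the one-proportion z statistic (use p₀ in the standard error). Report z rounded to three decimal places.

z = 1.750

p̂ = 431/558 = 0.77240.
Standard error under H₀: √(0.7399×0.2601/558) = 0.01857.
z = (0.77240 − 0.7399)/0.01857 = 0.03250/0.01857 = 1.750.
p-value = P(Z < 1.750) ≈ 0.9599; since p > α = 0.1, fail to reject H₀.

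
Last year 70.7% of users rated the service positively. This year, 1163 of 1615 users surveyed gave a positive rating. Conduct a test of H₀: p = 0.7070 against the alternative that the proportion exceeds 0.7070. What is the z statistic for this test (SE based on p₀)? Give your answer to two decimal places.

p̂ = 1163/1615 ≈ 0.7201.
Under H₀, SE = √(0.707·0.293/1615) = √(0.000128267) = 0.0113.
z = (0.7201 − 0.707)/0.0113 = 0.0131/0.0113 = 1.16.

z = 1.16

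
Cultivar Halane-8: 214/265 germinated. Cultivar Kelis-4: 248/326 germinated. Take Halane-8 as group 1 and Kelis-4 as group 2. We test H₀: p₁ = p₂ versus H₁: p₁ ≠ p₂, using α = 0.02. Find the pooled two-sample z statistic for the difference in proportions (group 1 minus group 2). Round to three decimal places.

p̂₁ = 214/265 = 0.80755, p̂₂ = 248/326 = 0.76074.
Pooled p̂ = (214+248)/(265+326) = 462/591 = 0.78173.
SE = √(0.170631 × 0.00684107) = 0.03417.
z = (0.80755 − 0.76074)/0.03417 = 0.04681/0.03417 = 1.370.
p-value = 2·P(Z > 1.370) ≈ 0.1707; since p > α = 0.02, fail to reject H₀.

z = 1.370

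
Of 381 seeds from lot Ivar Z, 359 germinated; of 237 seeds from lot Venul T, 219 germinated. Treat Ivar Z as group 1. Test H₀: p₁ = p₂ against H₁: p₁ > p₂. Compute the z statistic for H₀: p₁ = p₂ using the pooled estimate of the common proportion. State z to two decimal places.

p̂₁ = 359/381 = 0.9423, p̂₂ = 219/237 = 0.9241.
Pooled p̂ = (359+219)/(381+237) = 578/618 = 0.9353.
SE = √(0.0605356 × 0.00684408) = 0.0204.
z = (0.9423 − 0.9241)/0.0204 = 0.0182/0.0204 = 0.89.
p-value = P(Z > 0.894) ≈ 0.1855.

z = 0.89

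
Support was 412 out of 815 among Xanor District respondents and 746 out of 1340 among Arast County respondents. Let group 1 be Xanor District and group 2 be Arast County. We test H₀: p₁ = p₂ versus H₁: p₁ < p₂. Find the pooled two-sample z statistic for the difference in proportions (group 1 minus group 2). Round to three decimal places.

p̂₁ = 412/815 ≈ 0.505521, p̂₂ = 746/1340 ≈ 0.556716.
Pooled p̂ = (412+746)/(815+1340) = 1158/2155 = 0.537355.
SE = √(p̂(1−p̂)(1/n₁+1/n₂)) = √(0.537355·0.462645·0.00197326) = √(0.000490562) = 0.022149.
z = (0.505521 − 0.556716)/0.022149 = -0.051195/0.022149 = -2.311.
p-value = P(Z < -2.311) ≈ 0.0104.

z = -2.311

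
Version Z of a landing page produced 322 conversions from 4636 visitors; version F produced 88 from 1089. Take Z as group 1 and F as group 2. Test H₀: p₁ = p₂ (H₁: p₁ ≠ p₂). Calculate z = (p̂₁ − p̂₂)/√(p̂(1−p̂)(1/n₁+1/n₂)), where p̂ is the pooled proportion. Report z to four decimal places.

p̂₁ = 322/4636 ≈ 0.0694564, p̂₂ = 88/1089 ≈ 0.0808081.
Pooled p̂ = (322+88)/(4636+1089) = 410/5725 = 0.0716157.
SE = √(p̂(1−p̂)(1/n₁+1/n₂)) = √(0.0716157·0.9283843·0.00113398) = √(7.53946e-05) = 0.0086830.
z = (0.0694564 − 0.0808081)/0.0086830 = -0.0113517/0.0086830 = -1.3073.
Two-sided p-value ≈ 2·Φ(−1.307) = 0.1911.

z = -1.3073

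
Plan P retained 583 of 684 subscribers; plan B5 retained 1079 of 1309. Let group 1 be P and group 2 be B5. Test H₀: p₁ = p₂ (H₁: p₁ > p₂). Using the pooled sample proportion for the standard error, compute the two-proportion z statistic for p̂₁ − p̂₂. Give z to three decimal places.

z = 1.597

p̂₁ = 583/684 ≈ 0.85234, p̂₂ = 1079/1309 ≈ 0.82429.
Pooled p̂ = (583+1079)/(684+1309) = 1662/1993 = 0.83392.
SE = √(0.138498 × 0.00222593) = 0.01756.
z = (0.85234 − 0.82429)/0.01756 = 0.02805/0.01756 = 1.597.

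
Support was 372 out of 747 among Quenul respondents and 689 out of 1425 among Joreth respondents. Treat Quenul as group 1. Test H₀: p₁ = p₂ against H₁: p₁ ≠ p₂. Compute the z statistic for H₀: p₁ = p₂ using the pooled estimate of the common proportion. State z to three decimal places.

p̂₁ = 372/747 = 0.49799, p̂₂ = 689/1425 = 0.48351.
Pooled p̂ = (372+689)/(747+1425) = 1061/2172 = 0.48849.
SE = √(0.249868 × 0.00204044) = 0.02258.
z = (0.49799 − 0.48351)/0.02258 = 0.01448/0.02258 = 0.641.

z = 0.641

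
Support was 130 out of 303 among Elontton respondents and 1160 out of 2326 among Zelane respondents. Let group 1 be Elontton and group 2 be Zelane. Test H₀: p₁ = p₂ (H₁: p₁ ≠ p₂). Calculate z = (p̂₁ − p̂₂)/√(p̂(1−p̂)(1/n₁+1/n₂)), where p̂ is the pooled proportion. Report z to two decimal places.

z = -2.28

p̂₁ = 130/303 = 0.42904, p̂₂ = 1160/2326 = 0.49871.
Pooled p̂ = (130+1160)/(303+2326) = 1290/2629 = 0.49068.
SE = √(0.249913 × 0.00373025) = 0.03053.
z = (0.42904 − 0.49871)/0.03053 = -0.06967/0.03053 = -2.28.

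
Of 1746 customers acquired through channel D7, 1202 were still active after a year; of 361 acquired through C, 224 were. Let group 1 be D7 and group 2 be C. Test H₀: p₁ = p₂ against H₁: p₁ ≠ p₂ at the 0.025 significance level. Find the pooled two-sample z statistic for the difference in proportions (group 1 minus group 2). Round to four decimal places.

z = 2.5122

p̂₁ = 1202/1746 ≈ 0.688431, p̂₂ = 224/361 ≈ 0.620499.
Pooled p̂ = (1202+224)/(1746+361) = 1426/2107 = 0.676792.
SE = √(0.218745 × 0.00334282) = 0.027041.
z = (0.688431 − 0.620499)/0.027041 = 0.067932/0.027041 = 2.5122.
Two-sided p-value ≈ 2·Φ(−2.512) = 0.0120, so at α = 0.025 we reject H₀.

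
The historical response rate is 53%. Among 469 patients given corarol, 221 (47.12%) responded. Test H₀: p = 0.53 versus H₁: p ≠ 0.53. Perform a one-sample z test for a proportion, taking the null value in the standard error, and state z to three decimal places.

z = -2.551

p̂ = 221/469 = 0.471215.
Standard error under H₀: √(0.53×0.47/469) = 0.023046.
z = (0.471215 − 0.53)/0.023046 = -0.058785/0.023046 = -2.551.
p-value = 2·P(Z > 2.551) ≈ 0.0107.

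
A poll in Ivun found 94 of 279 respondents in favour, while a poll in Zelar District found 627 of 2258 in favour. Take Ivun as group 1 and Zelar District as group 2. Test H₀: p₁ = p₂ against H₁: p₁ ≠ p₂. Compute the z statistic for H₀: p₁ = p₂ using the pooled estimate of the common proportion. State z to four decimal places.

p̂₁ = 94/279 ≈ 0.336918, p̂₂ = 627/2258 ≈ 0.277679.
Pooled p̂ = (94+627)/(279+2258) = 721/2537 = 0.284194.
SE = √(p̂(1−p̂)(1/n₁+1/n₂)) = √(0.284194·0.715806·0.0040271) = √(0.000819224) = 0.028622.
z = (0.336918 − 0.277679)/0.028622 = 0.059239/0.028622 = 2.0697.
p-value = 2·P(Z > 2.070) ≈ 0.0385.

z = 2.0697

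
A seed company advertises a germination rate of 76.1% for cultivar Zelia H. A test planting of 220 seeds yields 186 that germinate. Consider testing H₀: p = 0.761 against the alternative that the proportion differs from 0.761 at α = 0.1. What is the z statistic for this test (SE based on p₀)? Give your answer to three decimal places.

z = 2.937

p̂ = 186/220 ≈ 0.84545.
SE = √(p₀(1−p₀)/n) = √(0.18188/220) = 0.02875.
z = (0.84545 − 0.761)/0.02875 = 0.08445/0.02875 = 2.937.
p-value = 2·P(Z > 2.937) ≈ 0.0033, so at α = 0.1 we reject H₀.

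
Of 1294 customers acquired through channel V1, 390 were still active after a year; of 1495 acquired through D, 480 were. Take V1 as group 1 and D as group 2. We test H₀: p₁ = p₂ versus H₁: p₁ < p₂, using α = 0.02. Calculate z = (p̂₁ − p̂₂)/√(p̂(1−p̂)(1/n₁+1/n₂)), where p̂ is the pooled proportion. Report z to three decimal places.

z = -1.119

p̂₁ = 390/1294 ≈ 0.30139, p̂₂ = 480/1495 ≈ 0.32107.
Pooled p̂ = (390+480)/(1294+1495) = 870/2789 = 0.31194.
SE = √(0.214633 × 0.00144169) = 0.01759.
z = (0.30139 − 0.32107)/0.01759 = -0.01968/0.01759 = -1.119.
p-value = P(Z < -1.119) ≈ 0.1316; since p > α = 0.02, fail to reject H₀.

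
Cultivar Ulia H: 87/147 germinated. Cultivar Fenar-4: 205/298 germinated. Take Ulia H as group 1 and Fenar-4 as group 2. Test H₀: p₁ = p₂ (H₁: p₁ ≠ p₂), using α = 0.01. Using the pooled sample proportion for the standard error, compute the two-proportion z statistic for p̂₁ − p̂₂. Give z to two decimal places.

p̂₁ = 87/147 = 0.5918, p̂₂ = 205/298 = 0.6879.
Pooled p̂ = (87+205)/(147+298) = 292/445 = 0.6562.
SE = √(p̂(1−p̂)(1/n₁+1/n₂)) = √(0.6562·0.3438·0.0101584) = √(0.00229182) = 0.0479.
z = (0.5918 − 0.6879)/0.0479 = -0.0961/0.0479 = -2.01.
Two-sided p-value ≈ 2·Φ(−2.007) = 0.0447; since p > α = 0.01, fail to reject H₀.

z = -2.01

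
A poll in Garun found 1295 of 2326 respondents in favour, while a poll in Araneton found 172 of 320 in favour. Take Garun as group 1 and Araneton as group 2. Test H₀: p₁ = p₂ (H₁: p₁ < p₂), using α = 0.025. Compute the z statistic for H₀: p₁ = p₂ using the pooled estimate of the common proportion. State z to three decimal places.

p̂₁ = 1295/2326 ≈ 0.55675, p̂₂ = 172/320 ≈ 0.53750.
Pooled p̂ = (1295+172)/(2326+320) = 1467/2646 = 0.55442.
SE = √(p̂(1−p̂)(1/n₁+1/n₂)) = √(0.55442·0.44558·0.00355492) = √(0.000878202) = 0.02963.
z = (0.55675 − 0.53750)/0.02963 = 0.01925/0.02963 = 0.650.
p-value = P(Z < 0.650) ≈ 0.7420; since p > α = 0.025, fail to reject H₀.

z = 0.650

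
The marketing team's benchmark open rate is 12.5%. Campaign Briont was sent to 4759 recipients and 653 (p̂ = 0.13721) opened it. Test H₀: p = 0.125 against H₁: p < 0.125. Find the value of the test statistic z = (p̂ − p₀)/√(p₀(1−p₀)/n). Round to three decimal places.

z = 2.548

p̂ = 653/4759 = 0.137214.
SE = √(p₀(1−p₀)/n) = √(0.10938/4759) = 0.004794.
z = (0.137214 − 0.125)/0.004794 = 0.012214/0.004794 = 2.548.
p-value = P(Z < 2.548) ≈ 0.9946.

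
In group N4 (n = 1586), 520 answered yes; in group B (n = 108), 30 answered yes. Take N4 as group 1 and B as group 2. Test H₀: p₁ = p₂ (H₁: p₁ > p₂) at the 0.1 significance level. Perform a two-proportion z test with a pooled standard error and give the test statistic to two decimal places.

z = 1.08

p̂₁ = 520/1586 = 0.3279, p̂₂ = 30/108 = 0.2778.
Pooled p̂ = (520+30)/(1586+108) = 550/1694 = 0.3247.
SE = √(0.219261 × 0.00988978) = 0.0466.
z = (0.3279 − 0.2778)/0.0466 = 0.0501/0.0466 = 1.08.
p-value = P(Z > 1.076) ≈ 0.1410. With α = 0.1, fail to reject H₀.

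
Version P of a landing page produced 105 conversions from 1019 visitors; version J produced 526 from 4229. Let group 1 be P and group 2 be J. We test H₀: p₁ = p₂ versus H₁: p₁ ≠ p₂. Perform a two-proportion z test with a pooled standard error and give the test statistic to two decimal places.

p̂₁ = 105/1019 ≈ 0.10304, p̂₂ = 526/4229 ≈ 0.12438.
Pooled p̂ = (105+526)/(1019+4229) = 631/5248 = 0.12024.
SE = √(0.10578 × 0.00121782) = 0.01135.
z = (0.10304 − 0.12438)/0.01135 = -0.02134/0.01135 = -1.88.
Two-sided p-value ≈ 2·Φ(−1.880) = 0.0601.

z = -1.88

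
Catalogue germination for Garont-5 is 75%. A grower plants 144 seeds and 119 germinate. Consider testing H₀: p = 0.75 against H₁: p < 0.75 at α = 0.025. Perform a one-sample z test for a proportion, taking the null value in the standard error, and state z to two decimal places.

z = 2.12

p̂ = 119/144 ≈ 0.8264.
Standard error under H₀: √(0.75×0.25/144) = 0.0361.
z = (0.8264 − 0.75)/0.0361 = 0.0764/0.0361 = 2.12.
p-value = P(Z < 2.117) ≈ 0.9829; since p > α = 0.025, fail to reject H₀.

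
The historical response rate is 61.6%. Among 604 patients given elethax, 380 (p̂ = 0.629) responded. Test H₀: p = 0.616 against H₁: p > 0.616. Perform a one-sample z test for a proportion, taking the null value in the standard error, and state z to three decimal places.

z = 0.664

p̂ = 380/604 ≈ 0.62914.
Under H₀, SE = √(0.616·0.384/604) = √(0.000391629) = 0.01979.
z = (0.62914 − 0.616)/0.01979 = 0.01314/0.01979 = 0.664.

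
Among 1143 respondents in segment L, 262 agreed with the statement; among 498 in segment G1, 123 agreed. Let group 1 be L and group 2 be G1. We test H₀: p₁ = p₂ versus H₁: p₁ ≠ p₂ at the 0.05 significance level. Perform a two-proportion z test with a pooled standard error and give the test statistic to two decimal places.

p̂₁ = 262/1143 ≈ 0.2292, p̂₂ = 123/498 ≈ 0.2470.
Pooled p̂ = (262+123)/(1143+498) = 385/1641 = 0.2346.
SE = √(0.17957 × 0.00288292) = 0.0228.
z = (0.2292 − 0.2470)/0.0228 = -0.0178/0.0228 = -0.78.
p-value = 2·P(Z > 0.781) ≈ 0.4349; since p > α = 0.05, fail to reject H₀.

z = -0.78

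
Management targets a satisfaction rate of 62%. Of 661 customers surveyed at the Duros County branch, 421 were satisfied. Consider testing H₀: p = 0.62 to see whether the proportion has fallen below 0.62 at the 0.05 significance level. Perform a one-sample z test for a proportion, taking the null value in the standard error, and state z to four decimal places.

p̂ = 421/661 = 0.636914.
Under H₀, SE = √(0.62·0.38/661) = √(0.00035643) = 0.018879.
z = (0.636914 − 0.62)/0.018879 = 0.016914/0.018879 = 0.8959.
p-value = P(Z < 0.896) ≈ 0.8148, so at α = 0.05 we fail to reject H₀.

z = 0.8959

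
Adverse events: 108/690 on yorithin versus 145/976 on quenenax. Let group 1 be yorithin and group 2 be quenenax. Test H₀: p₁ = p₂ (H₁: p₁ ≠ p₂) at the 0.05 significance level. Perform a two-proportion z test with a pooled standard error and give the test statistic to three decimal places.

p̂₁ = 108/690 ≈ 0.156522, p̂₂ = 145/976 ≈ 0.148566.
Pooled p̂ = (108+145)/(690+976) = 253/1666 = 0.151861.
SE = √(p̂(1−p̂)(1/n₁+1/n₂)) = √(0.151861·0.848139·0.00247387) = √(0.000318632) = 0.017850.
z = (0.156522 − 0.148566)/0.017850 = 0.007956/0.017850 = 0.446.
p-value = 2·P(Z > 0.446) ≈ 0.6558. With α = 0.05, fail to reject H₀.

z = 0.446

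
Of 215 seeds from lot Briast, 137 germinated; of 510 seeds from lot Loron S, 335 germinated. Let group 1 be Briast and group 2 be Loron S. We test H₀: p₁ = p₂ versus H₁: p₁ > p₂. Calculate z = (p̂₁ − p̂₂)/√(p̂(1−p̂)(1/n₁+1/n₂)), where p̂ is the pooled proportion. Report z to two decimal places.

p̂₁ = 137/215 = 0.6372, p̂₂ = 335/510 = 0.6569.
Pooled p̂ = (137+335)/(215+510) = 472/725 = 0.6510.
SE = √(p̂(1−p̂)(1/n₁+1/n₂)) = √(0.6510·0.3490·0.00661195) = √(0.00150216) = 0.0388.
z = (0.6372 − 0.6569)/0.0388 = -0.0197/0.0388 = -0.51.

z = -0.51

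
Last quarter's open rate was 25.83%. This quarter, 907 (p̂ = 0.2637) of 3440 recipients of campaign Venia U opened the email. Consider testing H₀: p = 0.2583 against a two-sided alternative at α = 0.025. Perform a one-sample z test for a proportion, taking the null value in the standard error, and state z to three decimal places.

z = 0.719

p̂ = 907/3440 = 0.263663.
Standard error under H₀: √(0.2583×0.7417/3440) = 0.007463.
z = (0.263663 − 0.2583)/0.007463 = 0.005363/0.007463 = 0.719.
Two-sided p-value ≈ 2·Φ(−0.719) = 0.4724. With α = 0.025, fail to reject H₀.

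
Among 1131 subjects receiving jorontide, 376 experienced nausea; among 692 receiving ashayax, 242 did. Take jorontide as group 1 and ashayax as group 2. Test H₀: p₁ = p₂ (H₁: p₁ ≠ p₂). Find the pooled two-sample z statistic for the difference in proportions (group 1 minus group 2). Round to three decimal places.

z = -0.756

p̂₁ = 376/1131 = 0.332449, p̂₂ = 242/692 = 0.349711.
Pooled p̂ = (376+242)/(1131+692) = 618/1823 = 0.339002.
SE = √(p̂(1−p̂)(1/n₁+1/n₂)) = √(0.339002·0.660998·0.00232926) = √(0.000521939) = 0.022846.
z = (0.332449 − 0.349711)/0.022846 = -0.017262/0.022846 = -0.756.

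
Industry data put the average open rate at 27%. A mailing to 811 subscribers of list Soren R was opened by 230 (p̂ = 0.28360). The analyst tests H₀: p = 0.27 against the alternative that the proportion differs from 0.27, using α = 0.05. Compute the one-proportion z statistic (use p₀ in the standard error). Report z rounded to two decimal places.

z = 0.87

p̂ = 230/811 = 0.2836.
Standard error under H₀: √(0.27×0.73/811) = 0.0156.
z = (0.2836 − 0.27)/0.0156 = 0.0136/0.0156 = 0.87.
Two-sided p-value ≈ 2·Φ(−0.872) = 0.3830; since p > α = 0.05, fail to reject H₀.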